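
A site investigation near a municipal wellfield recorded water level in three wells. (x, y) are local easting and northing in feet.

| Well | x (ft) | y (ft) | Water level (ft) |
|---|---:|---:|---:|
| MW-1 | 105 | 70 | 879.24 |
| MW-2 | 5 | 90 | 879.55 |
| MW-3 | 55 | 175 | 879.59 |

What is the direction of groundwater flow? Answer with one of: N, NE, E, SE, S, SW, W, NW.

Taking MW-1 as reference: MW-2−MW-1 = (-100, 20, +0.31); MW-3−MW-1 = (-50, 105, +0.35).
Determinant of the coordinate differences = (-100)·105 − (-50)·20 = -9500.
∂h/∂x = [(+0.31)·105 − (+0.35)·20] / -9500 = -0.002689
∂h/∂y = [(-100)·(+0.35) − (-50)·(+0.31)] / -9500 = +0.002053
Flow = −∇h = (+0.002689 east, -0.002053 north), which points southeast.

SE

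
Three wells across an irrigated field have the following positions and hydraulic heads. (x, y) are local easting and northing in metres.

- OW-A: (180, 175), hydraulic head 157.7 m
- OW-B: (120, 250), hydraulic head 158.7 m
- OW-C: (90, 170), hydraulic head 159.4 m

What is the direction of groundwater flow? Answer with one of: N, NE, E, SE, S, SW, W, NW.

With h = a·x + b·y + c and OW-A as origin, the differences give:
  (-60)·a + 75·b = +1.0
  (-90)·a + (-5)·b = +1.7
Eliminate b (×(-5) and ×75, subtract): 7050·a = -132.50 → a = ∂h/∂x = -0.01879
Back-substitute: b = ∂h/∂y = -0.001702.
Flow = −∇h = (+0.01879 east, +0.001702 north), which points east.

E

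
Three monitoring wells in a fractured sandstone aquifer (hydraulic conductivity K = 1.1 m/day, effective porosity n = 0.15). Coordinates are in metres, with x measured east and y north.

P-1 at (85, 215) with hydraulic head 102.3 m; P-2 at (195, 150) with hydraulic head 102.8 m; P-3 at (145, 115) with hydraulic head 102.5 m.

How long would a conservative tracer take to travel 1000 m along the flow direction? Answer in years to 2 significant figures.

70 years

Differences from P-1: to P-2 (Δx, Δy, Δh) = (110, -65, +0.5); to P-3 = (60, -100, +0.2).
Determinant of the coordinate differences = 110·(-100) − 60·(-65) = -7100.
∂h/∂x = [(+0.5)·(-100) − (+0.2)·(-65)] / -7100 = +0.005211
∂h/∂y = [110·(+0.2) − 60·(+0.5)] / -7100 = +0.001127
|∇h| = √(0.005211² + 0.001127²) = 0.005331
Seepage velocity v = K·i/n = 1.1 × 0.005331 / 0.15 = 0.03909 m/day.
t = 1000 / 0.03909 = 2.558e+04 days = 70 years.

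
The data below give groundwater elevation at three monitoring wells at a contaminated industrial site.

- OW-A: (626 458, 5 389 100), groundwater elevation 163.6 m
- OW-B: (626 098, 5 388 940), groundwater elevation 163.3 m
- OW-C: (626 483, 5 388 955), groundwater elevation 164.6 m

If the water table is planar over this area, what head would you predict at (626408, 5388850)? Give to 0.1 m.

165.0 m

With h = a·x + b·y + c and OW-A as origin, the differences give:
  (-360)·a + (-160)·b = -0.3
  25·a + (-145)·b = +1.0
Eliminate b (×(-145) and ×(-160), subtract): 56200·a = 203.50 → a = ∂h/∂x = +0.003621
Back-substitute: b = ∂h/∂y = -0.006272.
h(626408, 5388850) = 163.6 + (+0.003621)·(-50) + (-0.006272)·(-250) = 163.6 -0.181 +1.568 = 164.987 m.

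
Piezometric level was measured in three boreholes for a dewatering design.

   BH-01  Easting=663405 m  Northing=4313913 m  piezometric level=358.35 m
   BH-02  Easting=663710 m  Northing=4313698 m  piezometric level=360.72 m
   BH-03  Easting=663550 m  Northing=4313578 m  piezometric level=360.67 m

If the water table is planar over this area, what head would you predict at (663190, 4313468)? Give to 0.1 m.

With h = a·x + b·y + c and BH-01 as origin, the differences give:
  305·a + (-215)·b = +2.37
  145·a + (-335)·b = +2.32
Eliminate b (×(-335) and ×(-215), subtract): -71000·a = -295.150 → a = ∂h/∂x = +0.004157
Back-substitute: b = ∂h/∂y = -0.005126.
h(663190, 4313468) = 358.35 + (+0.004157)·(-215) + (-0.005126)·(-445) = 358.35 -0.894 +2.281 = 359.737 m.

359.7 m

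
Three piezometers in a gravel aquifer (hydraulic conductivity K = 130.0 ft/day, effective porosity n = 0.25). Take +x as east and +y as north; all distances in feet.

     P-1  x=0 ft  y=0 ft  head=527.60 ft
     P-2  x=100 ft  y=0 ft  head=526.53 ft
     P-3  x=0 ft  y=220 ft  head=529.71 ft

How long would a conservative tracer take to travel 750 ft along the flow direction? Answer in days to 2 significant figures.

100 days

∂h/∂x = (526.53 − 527.60) / (100 − 0) = -0.01070
∂h/∂y = (529.71 − 527.60) / (220 − 0) = +0.009591
|∇h| = √(-0.01070² + 0.009591²) = 0.01437
Seepage velocity v = K·i/n = 130.0 × 0.01437 / 0.25 = 7.472 ft/day.
t = 750 / 7.472 = 100.4 days.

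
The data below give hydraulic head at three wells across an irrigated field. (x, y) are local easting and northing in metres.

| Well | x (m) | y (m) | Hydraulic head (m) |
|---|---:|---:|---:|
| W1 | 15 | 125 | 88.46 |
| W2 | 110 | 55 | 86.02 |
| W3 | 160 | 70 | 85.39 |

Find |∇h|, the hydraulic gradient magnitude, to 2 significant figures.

With h = a·x + b·y + c and W1 as origin, the differences give:
  95·a + (-70)·b = -2.44
  145·a + (-55)·b = -3.07
Eliminate b (×(-55) and ×(-70), subtract): 4925·a = -80.700 → a = ∂h/∂x = -0.01639
Back-substitute: b = ∂h/∂y = +0.01262.
|∇h| = √(-0.01639² + 0.01262²) = 0.02069

0.021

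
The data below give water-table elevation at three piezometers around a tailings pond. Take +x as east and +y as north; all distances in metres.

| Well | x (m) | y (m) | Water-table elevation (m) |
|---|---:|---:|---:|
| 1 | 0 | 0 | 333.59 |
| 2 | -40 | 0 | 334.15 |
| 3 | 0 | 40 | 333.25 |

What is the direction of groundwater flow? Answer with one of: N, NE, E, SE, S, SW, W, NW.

∂h/∂x = (334.15 − 333.59) / (-40 − 0) = -0.01400
∂h/∂y = (333.25 − 333.59) / (40 − 0) = -0.008500
Flow = −∇h = (+0.01400 east, +0.008500 north), which points northeast.

NE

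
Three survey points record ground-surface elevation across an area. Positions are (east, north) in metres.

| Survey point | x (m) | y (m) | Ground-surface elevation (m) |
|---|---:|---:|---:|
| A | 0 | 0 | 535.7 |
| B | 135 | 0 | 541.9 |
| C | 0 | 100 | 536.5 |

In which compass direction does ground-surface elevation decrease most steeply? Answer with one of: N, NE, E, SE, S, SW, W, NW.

∂z/∂x = (541.9 − 535.7) / (135 − 0) = +0.04593
∂z/∂y = (536.5 − 535.7) / (100 − 0) = +0.008000
Steepest decrease is along −∇f = (-0.04593 E, -0.008000 N) → west.

W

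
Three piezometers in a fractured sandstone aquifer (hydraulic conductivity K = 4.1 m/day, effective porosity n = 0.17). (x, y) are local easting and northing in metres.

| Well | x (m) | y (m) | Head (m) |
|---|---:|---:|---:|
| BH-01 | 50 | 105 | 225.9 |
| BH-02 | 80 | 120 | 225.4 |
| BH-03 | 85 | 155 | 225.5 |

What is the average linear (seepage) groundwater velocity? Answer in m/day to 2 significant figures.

0.49 m/day

With h = a·x + b·y + c and BH-01 as origin, the differences give:
  30·a + 15·b = -0.5
  35·a + 50·b = -0.4
Eliminate b (×50 and ×15, subtract): 975·a = -19.00 → a = ∂h/∂x = -0.01949
Back-substitute: b = ∂h/∂y = +0.005641.
|∇h| = √(-0.01949² + 0.005641²) = 0.02029
Seepage velocity v = K·i/n = 4.1 × 0.02029 / 0.17 = 0.4893 m/day.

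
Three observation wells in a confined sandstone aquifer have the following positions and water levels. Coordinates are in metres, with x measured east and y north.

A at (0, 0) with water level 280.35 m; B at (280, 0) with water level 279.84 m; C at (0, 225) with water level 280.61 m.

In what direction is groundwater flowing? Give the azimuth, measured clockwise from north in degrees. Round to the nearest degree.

122°

∂h/∂x = (279.84 − 280.35) / (280 − 0) = -0.001821
∂h/∂y = (280.61 − 280.35) / (225 − 0) = +0.001156
Flow direction (−∇h) has components (+0.001821 E, -0.001156 N).
Azimuth = atan2(E, N) = atan2(+0.001821, -0.001156) = 122.4° ≈ 122°.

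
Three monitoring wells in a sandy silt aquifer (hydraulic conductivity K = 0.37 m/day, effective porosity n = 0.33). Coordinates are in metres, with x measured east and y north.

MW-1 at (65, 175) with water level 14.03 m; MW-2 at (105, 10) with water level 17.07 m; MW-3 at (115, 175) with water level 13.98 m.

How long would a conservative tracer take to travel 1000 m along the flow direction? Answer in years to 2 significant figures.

130 years

Differences from MW-1: to MW-2 (Δx, Δy, Δh) = (40, -165, +3.04); to MW-3 = (50, 0, -0.05).
Solve a·Δx + b·Δy = Δh: det = 40·0 − 50·(-165) = 8250.
∂h/∂x = [(+3.04)·0 − (-0.05)·(-165)] / 8250 = -0.0010000
∂h/∂y = [40·(-0.05) − 50·(+3.04)] / 8250 = -0.01867
|∇h| = √(-0.0010000² + -0.01867²) = 0.0187
Seepage velocity v = K·i/n = 0.37 × 0.0187 / 0.33 = 0.02097 m/day.
t = 1000 / 0.02097 = 4.769e+04 days = 131 years.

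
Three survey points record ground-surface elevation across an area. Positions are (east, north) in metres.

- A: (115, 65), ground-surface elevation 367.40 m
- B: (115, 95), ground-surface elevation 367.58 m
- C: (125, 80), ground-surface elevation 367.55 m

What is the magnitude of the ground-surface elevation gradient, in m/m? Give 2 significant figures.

Three-point gradient (reference A): Δ to B = (0, 30, +0.18), Δ to C = (10, 15, +0.15).
∂z/∂x = +0.006000, ∂z/∂y = +0.006000 (det = -300).
|∇f| = √(0.006000² + 0.006000²) = 0.008485 m/m

0.0085 m/m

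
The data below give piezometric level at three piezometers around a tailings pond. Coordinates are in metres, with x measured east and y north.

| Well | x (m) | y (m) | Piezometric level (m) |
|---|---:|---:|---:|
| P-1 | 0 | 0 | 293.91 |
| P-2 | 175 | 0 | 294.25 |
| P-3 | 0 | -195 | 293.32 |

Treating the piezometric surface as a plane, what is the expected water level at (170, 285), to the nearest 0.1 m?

∂h/∂x = (294.25 − 293.91) / (175 − 0) = +0.001943
∂h/∂y = (293.32 − 293.91) / (-195 − 0) = +0.003026
h(170, 285) = 293.91 + (+0.001943)·(170) + (+0.003026)·(285) = 293.91 +0.330 +0.862 = 295.103 m.

295.1 m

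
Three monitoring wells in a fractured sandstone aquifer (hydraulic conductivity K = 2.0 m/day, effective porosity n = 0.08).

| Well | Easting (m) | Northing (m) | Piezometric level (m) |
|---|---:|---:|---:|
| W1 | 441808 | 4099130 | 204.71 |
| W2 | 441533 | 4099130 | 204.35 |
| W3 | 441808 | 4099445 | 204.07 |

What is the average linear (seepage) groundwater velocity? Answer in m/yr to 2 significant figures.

22 m/yr

∂h/∂x = (204.35 − 204.71) / (441533 − 441808) = +0.001309
∂h/∂y = (204.07 − 204.71) / (4099445 − 4099130) = -0.002032
|∇h| = √(0.001309² + -0.002032²) = 0.002417
Seepage velocity v = K·i/n = 2.0 × 0.002417 / 0.08 = 0.06042 m/day = 22.07 m/yr.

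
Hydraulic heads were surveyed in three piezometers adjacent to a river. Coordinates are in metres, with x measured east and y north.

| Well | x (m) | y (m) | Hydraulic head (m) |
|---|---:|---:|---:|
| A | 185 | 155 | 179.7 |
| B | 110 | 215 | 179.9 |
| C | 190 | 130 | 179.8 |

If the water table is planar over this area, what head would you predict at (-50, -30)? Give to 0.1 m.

Taking A as reference: B−A = (-75, 60, +0.2); C−A = (5, -25, +0.1).
Determinant of the coordinate differences = (-75)·(-25) − 5·60 = 1575.
∂h/∂x = [(+0.2)·(-25) − (+0.1)·60] / 1575 = -0.006984
∂h/∂y = [(-75)·(+0.1) − 5·(+0.2)] / 1575 = -0.005397
h(-50, -30) = 179.7 + (-0.006984)·(-235) + (-0.005397)·(-185) = 179.7 +1.641 +0.998 = 182.340 m.

182.3 m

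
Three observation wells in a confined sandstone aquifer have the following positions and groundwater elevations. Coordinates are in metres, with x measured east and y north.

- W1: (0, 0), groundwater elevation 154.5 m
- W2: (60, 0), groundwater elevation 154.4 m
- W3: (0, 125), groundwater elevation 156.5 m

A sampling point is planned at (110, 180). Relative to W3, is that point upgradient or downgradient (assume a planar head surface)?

upgradient

∂h/∂x = (154.4 − 154.5) / (60 − 0) = -0.001667
∂h/∂y = (156.5 − 154.5) / (125 − 0) = +0.01600
Head at (110, 180) = 154.5 + (-0.001667)·(110) + (+0.01600)·(180) = 157.20 m.
That is higher than the 156.5 m at W3, so the point is upgradient.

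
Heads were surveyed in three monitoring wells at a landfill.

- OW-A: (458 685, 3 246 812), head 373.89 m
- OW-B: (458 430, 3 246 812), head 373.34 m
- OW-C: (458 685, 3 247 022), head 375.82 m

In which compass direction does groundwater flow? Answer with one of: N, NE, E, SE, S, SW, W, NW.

S

∂h/∂x = (373.34 − 373.89) / (458430 − 458685) = +0.002157
∂h/∂y = (375.82 − 373.89) / (3247022 − 3246812) = +0.009190
Flow = −∇h = (-0.002157 east, -0.009190 north), which points south.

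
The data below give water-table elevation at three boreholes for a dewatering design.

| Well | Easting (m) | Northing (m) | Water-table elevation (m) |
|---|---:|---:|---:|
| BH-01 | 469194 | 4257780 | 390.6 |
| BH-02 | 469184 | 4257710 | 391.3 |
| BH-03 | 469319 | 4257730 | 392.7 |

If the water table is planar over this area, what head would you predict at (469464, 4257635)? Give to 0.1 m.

395.6 m

Three-point gradient (reference BH-01): Δ to BH-02 = (-10, -70, +0.7), Δ to BH-03 = (125, -50, +2.1).
∂h/∂x = +0.01211, ∂h/∂y = -0.01173 (det = 9250).
h(469464, 4257635) = 390.6 + (+0.01211)·(270) + (-0.01173)·(-145) = 390.6 +3.269 +1.701 = 395.570 m.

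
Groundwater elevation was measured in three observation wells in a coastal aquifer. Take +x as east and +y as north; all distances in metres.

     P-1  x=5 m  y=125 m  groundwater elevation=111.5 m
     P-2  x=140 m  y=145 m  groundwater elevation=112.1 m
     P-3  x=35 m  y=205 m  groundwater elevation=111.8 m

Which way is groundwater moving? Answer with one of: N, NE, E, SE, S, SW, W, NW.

Differences from P-1: to P-2 (Δx, Δy, Δh) = (135, 20, +0.6); to P-3 = (30, 80, +0.3).
Solve a·Δx + b·Δy = Δh: det = 135·80 − 30·20 = 10200.
∂h/∂x = [(+0.6)·80 − (+0.3)·20] / 10200 = +0.004118
∂h/∂y = [135·(+0.3) − 30·(+0.6)] / 10200 = +0.002206
Flow = −∇h = (-0.004118 east, -0.002206 north), which points southwest.

SW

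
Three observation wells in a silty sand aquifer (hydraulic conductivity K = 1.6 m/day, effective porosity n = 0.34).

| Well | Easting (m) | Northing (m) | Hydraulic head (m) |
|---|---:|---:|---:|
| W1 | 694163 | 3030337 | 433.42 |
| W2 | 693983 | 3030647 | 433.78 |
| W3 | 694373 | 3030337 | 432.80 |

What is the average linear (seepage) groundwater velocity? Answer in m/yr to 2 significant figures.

With h = a·x + b·y + c and W1 as origin, the differences give:
  (-180)·a + 310·b = +0.36
  210·a + 0·b = -0.62
Eliminate b (×0 and ×310, subtract): -65100·a = 192.200 → a = ∂h/∂x = -0.002952
Back-substitute: b = ∂h/∂y = -0.0005530.
|∇h| = √(-0.002952² + -0.0005530²) = 0.003003
Seepage velocity v = K·i/n = 1.6 × 0.003003 / 0.34 = 0.01413 m/day = 5.161 m/yr.

5.2 m/yr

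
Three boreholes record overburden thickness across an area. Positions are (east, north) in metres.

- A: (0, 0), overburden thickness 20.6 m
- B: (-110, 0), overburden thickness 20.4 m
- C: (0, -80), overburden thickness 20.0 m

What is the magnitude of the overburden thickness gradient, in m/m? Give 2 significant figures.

∂d/∂x = (20.4 − 20.6) / (-110 − 0) = +0.001818
∂d/∂y = (20.0 − 20.6) / (-80 − 0) = +0.007500
|∇f| = √(0.001818² + 0.007500²) = 0.007717 m/m

0.0077 m/m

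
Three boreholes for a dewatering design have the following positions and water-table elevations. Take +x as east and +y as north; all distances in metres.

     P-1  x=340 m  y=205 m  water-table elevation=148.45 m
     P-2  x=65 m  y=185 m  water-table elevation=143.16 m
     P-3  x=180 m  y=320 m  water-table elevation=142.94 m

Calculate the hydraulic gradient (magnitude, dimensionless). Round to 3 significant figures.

0.0282

With h = a·x + b·y + c and P-1 as origin, the differences give:
  (-275)·a + (-20)·b = -5.29
  (-160)·a + 115·b = -5.51
Eliminate b (×115 and ×(-20), subtract): -34825·a = -718.550 → a = ∂h/∂x = +0.02063
Back-substitute: b = ∂h/∂y = -0.01921.
|∇h| = √(0.02063² + -0.01921²) = 0.02819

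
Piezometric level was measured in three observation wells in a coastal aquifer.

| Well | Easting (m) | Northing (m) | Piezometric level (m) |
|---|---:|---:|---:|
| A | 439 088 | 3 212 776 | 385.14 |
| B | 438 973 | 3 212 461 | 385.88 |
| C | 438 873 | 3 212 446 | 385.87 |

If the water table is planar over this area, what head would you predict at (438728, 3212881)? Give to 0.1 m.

384.7 m

Differences from A: to B (Δx, Δy, Δh) = (-115, -315, +0.74); to C = (-215, -330, +0.73).
Solve a·Δx + b·Δy = Δh: det = (-115)·(-330) − (-215)·(-315) = -29775.
∂h/∂x = [(+0.74)·(-330) − (+0.73)·(-315)] / -29775 = +0.0004786
∂h/∂y = [(-115)·(+0.73) − (-215)·(+0.74)] / -29775 = -0.002524
h(438728, 3212881) = 385.14 + (+0.0004786)·(-360) + (-0.002524)·(105) = 385.14 -0.172 -0.265 = 384.703 m.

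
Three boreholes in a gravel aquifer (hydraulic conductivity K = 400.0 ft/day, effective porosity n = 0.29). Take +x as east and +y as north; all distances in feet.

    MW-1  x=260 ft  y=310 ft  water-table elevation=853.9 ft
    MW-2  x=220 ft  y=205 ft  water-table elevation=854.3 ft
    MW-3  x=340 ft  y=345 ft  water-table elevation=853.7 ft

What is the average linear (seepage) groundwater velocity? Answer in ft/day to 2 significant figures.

Three-point gradient (reference MW-1): Δ to MW-2 = (-40, -105, +0.4), Δ to MW-3 = (80, 35, -0.2).
∂h/∂x = -0.0010000, ∂h/∂y = -0.003429 (det = 7000).
|∇h| = √(-0.0010000² + -0.003429²) = 0.003572
Seepage velocity v = K·i/n = 400.0 × 0.003572 / 0.29 = 4.927 ft/day.

4.9 ft/day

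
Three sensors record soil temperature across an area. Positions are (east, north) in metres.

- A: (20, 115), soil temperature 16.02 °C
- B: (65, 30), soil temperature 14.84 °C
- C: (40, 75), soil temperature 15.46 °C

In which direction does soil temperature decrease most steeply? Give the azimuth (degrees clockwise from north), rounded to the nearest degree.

194°

With T = a·x + b·y + c and A as origin, the differences give:
  45·a + (-85)·b = -1.18
  20·a + (-40)·b = -0.56
Eliminate b (×(-40) and ×(-85), subtract): -100·a = -0.400 → a = ∂T/∂x = +0.004000
Back-substitute: b = ∂T/∂y = +0.01600.
Steepest decrease is along −∇f: components (-0.004000 E, -0.01600 N).
Azimuth = atan2(-0.004000, -0.01600) = 194.0° ≈ 194°.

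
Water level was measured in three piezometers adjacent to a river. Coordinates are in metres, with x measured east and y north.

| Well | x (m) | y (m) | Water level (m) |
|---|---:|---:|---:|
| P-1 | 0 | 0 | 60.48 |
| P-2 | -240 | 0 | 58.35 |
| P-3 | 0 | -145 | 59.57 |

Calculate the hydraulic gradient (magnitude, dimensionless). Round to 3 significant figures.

∂h/∂x = (58.35 − 60.48) / (-240 − 0) = +0.008875
∂h/∂y = (59.57 − 60.48) / (-145 − 0) = +0.006276
|∇h| = √(0.008875² + 0.006276²) = 0.01087

0.0109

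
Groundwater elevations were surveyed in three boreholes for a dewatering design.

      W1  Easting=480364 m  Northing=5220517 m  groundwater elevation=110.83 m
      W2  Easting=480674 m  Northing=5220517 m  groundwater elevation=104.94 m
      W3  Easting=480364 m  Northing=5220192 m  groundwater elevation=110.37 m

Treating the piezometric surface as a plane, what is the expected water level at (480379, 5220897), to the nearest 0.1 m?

∂h/∂x = (104.94 − 110.83) / (480674 − 480364) = -0.01900
∂h/∂y = (110.37 − 110.83) / (5220192 − 5220517) = +0.001415
h(480379, 5220897) = 110.83 + (-0.01900)·(15) + (+0.001415)·(380) = 110.83 -0.285 +0.538 = 111.083 m.

111.1 m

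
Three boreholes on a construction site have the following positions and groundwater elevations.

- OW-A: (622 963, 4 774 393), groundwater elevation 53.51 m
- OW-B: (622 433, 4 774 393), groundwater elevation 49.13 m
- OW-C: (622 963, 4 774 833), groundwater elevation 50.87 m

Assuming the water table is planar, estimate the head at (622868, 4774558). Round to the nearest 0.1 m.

∂h/∂x = (49.13 − 53.51) / (622433 − 622963) = +0.008264
∂h/∂y = (50.87 − 53.51) / (4774833 − 4774393) = -0.006000
h(622868, 4774558) = 53.51 + (+0.008264)·(-95) + (-0.006000)·(165) = 53.51 -0.785 -0.990 = 51.735 m.

51.7 m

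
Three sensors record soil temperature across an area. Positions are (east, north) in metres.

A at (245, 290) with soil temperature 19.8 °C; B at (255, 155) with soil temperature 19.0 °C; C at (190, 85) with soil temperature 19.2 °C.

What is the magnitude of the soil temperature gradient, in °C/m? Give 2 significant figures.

0.010 °C/m

Differences from A: to B (Δx, Δy, Δh) = (10, -135, -0.8); to C = (-55, -205, -0.6).
Solve a·Δx + b·Δy = ΔT: det = 10·(-205) − (-55)·(-135) = -9475.
∂T/∂x = [(-0.8)·(-205) − (-0.6)·(-135)] / -9475 = -0.008760
∂T/∂y = [10·(-0.6) − (-55)·(-0.8)] / -9475 = +0.005277
|∇f| = √(-0.008760² + 0.005277²) = 0.01023 °C/m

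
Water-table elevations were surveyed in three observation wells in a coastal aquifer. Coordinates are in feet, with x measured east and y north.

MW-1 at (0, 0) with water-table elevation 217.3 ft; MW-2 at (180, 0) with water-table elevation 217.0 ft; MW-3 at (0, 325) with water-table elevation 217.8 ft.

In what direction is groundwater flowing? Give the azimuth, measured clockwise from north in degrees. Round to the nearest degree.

∂h/∂x = (217.0 − 217.3) / (180 − 0) = -0.001667
∂h/∂y = (217.8 − 217.3) / (325 − 0) = +0.001538
Flow direction (−∇h) has components (+0.001667 E, -0.001538 N).
Azimuth = atan2(E, N) = atan2(+0.001667, -0.001538) = 132.7° ≈ 133°.

133°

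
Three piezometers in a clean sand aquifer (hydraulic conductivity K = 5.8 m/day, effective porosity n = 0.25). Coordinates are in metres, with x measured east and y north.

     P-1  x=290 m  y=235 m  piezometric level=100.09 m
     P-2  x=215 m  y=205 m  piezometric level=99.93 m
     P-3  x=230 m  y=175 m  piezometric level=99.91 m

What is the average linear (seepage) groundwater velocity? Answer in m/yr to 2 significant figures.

18 m/yr

With h = a·x + b·y + c and P-1 as origin, the differences give:
  (-75)·a + (-30)·b = -0.16
  (-60)·a + (-60)·b = -0.18
Eliminate b (×(-60) and ×(-30), subtract): 2700·a = 4.200 → a = ∂h/∂x = +0.001556
Back-substitute: b = ∂h/∂y = +0.001444.
|∇h| = √(0.001556² + 0.001444²) = 0.002123
Seepage velocity v = K·i/n = 5.8 × 0.002123 / 0.25 = 0.04925 m/day = 17.99 m/yr.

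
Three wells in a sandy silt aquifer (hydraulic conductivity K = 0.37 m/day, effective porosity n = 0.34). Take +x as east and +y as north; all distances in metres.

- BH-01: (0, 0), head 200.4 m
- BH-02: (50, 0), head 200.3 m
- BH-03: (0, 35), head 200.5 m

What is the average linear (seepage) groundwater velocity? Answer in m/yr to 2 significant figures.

1.4 m/yr

∂h/∂x = (200.3 − 200.4) / (50 − 0) = -0.002000
∂h/∂y = (200.5 − 200.4) / (35 − 0) = +0.002857
|∇h| = √(-0.002000² + 0.002857²) = 0.003487
Seepage velocity v = K·i/n = 0.37 × 0.003487 / 0.34 = 0.003795 m/day = 1.386 m/yr.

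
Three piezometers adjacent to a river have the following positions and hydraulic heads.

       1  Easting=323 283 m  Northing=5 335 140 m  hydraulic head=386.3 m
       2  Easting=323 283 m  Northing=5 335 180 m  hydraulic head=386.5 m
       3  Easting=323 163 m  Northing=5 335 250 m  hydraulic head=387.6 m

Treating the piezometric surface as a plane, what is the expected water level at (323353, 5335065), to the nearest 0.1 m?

Taking 1 as reference: 2−1 = (0, 40, +0.2); 3−1 = (-120, 110, +1.3).
Solve a·Δx + b·Δy = Δh: det = 0·110 − (-120)·40 = 4800.
∂h/∂x = [(+0.2)·110 − (+1.3)·40] / 4800 = -0.006250
∂h/∂y = [0·(+1.3) − (-120)·(+0.2)] / 4800 = +0.005000
h(323353, 5335065) = 386.3 + (-0.006250)·(70) + (+0.005000)·(-75) = 386.3 -0.438 -0.375 = 385.487 m.

385.5 m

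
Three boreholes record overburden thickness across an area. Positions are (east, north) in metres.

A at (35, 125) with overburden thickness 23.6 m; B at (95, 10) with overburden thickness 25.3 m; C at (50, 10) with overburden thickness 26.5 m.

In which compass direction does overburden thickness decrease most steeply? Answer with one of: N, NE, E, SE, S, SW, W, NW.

NE

With d = a·x + b·y + c and A as origin, the differences give:
  60·a + (-115)·b = +1.7
  15·a + (-115)·b = +2.9
Eliminate b (×(-115) and ×(-115), subtract): -5175·a = 138.00 → a = ∂d/∂x = -0.02667
Back-substitute: b = ∂d/∂y = -0.02870.
Steepest decrease is along −∇f = (+0.02667 E, +0.02870 N) → northeast.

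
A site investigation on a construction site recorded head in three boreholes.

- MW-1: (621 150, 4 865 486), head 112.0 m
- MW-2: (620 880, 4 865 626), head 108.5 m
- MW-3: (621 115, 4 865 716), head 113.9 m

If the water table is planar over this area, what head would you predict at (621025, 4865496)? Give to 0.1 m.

109.8 m

With h = a·x + b·y + c and MW-1 as origin, the differences give:
  (-270)·a + 140·b = -3.5
  (-35)·a + 230·b = +1.9
Eliminate b (×230 and ×140, subtract): -57200·a = -1071.00 → a = ∂h/∂x = +0.01872
Back-substitute: b = ∂h/∂y = +0.01111.
h(621025, 4865496) = 112.0 + (+0.01872)·(-125) + (+0.01111)·(10) = 112.0 -2.340 +0.111 = 109.771 m.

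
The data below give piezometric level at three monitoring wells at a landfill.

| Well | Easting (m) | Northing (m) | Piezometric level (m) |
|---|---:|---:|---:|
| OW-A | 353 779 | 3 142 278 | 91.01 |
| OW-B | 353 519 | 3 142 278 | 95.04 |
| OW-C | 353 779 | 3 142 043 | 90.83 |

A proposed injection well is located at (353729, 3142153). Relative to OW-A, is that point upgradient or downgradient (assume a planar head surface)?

∂h/∂x = (95.04 − 91.01) / (353519 − 353779) = -0.01550
∂h/∂y = (90.83 − 91.01) / (3142043 − 3142278) = +0.0007660
Head at (353729, 3142153) = 91.01 + (-0.01550)·(-50) + (+0.0007660)·(-125) = 91.69 m.
That is higher than the 91.01 m at OW-A, so the point is upgradient.

upgradient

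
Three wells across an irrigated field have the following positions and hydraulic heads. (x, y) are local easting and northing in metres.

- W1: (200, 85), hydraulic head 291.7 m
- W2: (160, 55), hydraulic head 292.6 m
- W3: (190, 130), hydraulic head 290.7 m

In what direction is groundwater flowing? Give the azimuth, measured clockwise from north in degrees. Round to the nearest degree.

Taking W1 as reference: W2−W1 = (-40, -30, +0.9); W3−W1 = (-10, 45, -1.0).
Solve a·Δx + b·Δy = Δh: det = (-40)·45 − (-10)·(-30) = -2100.
∂h/∂x = [(+0.9)·45 − (-1.0)·(-30)] / -2100 = -0.005000
∂h/∂y = [(-40)·(-1.0) − (-10)·(+0.9)] / -2100 = -0.02333
Flow direction (−∇h) has components (+0.005000 E, +0.02333 N).
Azimuth = atan2(E, N) = atan2(+0.005000, +0.02333) = 12.1° ≈ 012°.

012°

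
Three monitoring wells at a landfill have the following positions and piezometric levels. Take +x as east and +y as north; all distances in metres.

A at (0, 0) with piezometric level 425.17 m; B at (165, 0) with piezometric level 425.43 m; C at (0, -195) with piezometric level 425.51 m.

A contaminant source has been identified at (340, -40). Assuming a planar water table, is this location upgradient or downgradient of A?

∂h/∂x = (425.43 − 425.17) / (165 − 0) = +0.001576
∂h/∂y = (425.51 − 425.17) / (-195 − 0) = -0.001744
Head at (340, -40) = 425.17 + (+0.001576)·(340) + (-0.001744)·(-40) = 425.78 m.
That is higher than the 425.17 m at A, so the point is upgradient.

upgradient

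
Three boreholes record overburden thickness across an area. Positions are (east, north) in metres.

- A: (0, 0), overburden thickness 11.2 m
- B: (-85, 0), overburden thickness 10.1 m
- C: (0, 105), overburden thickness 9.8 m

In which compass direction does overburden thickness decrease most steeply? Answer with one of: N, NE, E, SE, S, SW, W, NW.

∂d/∂x = (10.1 − 11.2) / (-85 − 0) = +0.01294
∂d/∂y = (9.8 − 11.2) / (105 − 0) = -0.01333
Steepest decrease is along −∇f = (-0.01294 E, +0.01333 N) → northwest.

NW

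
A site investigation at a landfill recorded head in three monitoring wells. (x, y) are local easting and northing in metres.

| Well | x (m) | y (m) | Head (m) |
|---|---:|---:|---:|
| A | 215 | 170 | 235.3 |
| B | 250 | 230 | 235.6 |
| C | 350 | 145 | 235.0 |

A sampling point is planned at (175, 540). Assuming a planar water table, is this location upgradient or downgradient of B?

Differences from A: to B (Δx, Δy, Δh) = (35, 60, +0.3); to C = (135, -25, -0.3).
Solve a·Δx + b·Δy = Δh: det = 35·(-25) − 135·60 = -8975.
∂h/∂x = [(+0.3)·(-25) − (-0.3)·60] / -8975 = -0.001170
∂h/∂y = [35·(-0.3) − 135·(+0.3)] / -8975 = +0.005682
Head at (175, 540) = 235.3 + (-0.001170)·(-40) + (+0.005682)·(370) = 237.45 m.
That is higher than the 235.6 m at B, so the point is upgradient.

upgradient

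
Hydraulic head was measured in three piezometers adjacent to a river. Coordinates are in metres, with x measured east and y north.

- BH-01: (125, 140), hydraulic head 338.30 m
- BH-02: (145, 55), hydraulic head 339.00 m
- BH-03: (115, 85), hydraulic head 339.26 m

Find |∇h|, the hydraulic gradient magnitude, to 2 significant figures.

Taking BH-01 as reference: BH-02−BH-01 = (20, -85, +0.70); BH-03−BH-01 = (-10, -55, +0.96).
Determinant of the coordinate differences = 20·(-55) − (-10)·(-85) = -1950.
∂h/∂x = [(+0.70)·(-55) − (+0.96)·(-85)] / -1950 = -0.02210
∂h/∂y = [20·(+0.96) − (-10)·(+0.70)] / -1950 = -0.01344
|∇h| = √(-0.02210² + -0.01344²) = 0.02587

0.026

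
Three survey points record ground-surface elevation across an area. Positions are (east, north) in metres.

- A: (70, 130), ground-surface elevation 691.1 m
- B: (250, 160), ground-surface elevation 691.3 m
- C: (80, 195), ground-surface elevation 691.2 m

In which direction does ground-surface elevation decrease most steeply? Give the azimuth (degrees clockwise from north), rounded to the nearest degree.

212°

Three-point gradient (reference A): Δ to B = (180, 30, +0.2), Δ to C = (10, 65, +0.1).
∂z/∂x = +0.0008772, ∂z/∂y = +0.001404 (det = 11400).
Steepest decrease is along −∇f: components (-0.0008772 E, -0.001404 N).
Azimuth = atan2(-0.0008772, -0.001404) = 212.0° ≈ 212°.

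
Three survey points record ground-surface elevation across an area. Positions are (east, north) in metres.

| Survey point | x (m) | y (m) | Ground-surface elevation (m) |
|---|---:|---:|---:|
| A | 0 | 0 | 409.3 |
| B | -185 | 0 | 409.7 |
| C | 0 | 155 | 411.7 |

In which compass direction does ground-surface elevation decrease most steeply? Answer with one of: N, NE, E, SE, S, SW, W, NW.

S

∂z/∂x = (409.7 − 409.3) / (-185 − 0) = -0.002162
∂z/∂y = (411.7 − 409.3) / (155 − 0) = +0.01548
Steepest decrease is along −∇f = (+0.002162 E, -0.01548 N) → south.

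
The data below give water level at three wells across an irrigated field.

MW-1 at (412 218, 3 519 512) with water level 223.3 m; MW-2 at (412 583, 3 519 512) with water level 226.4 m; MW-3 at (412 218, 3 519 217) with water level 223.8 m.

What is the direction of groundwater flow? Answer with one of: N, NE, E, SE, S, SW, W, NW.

W

∂h/∂x = (226.4 − 223.3) / (412583 − 412218) = +0.008493
∂h/∂y = (223.8 − 223.3) / (3519217 − 3519512) = -0.001695
Flow = −∇h = (-0.008493 east, +0.001695 north), which points west.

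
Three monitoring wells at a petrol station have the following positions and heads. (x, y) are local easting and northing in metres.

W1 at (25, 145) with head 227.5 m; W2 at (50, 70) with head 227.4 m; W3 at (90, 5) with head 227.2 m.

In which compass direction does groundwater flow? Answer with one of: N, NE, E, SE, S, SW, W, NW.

Taking W1 as reference: W2−W1 = (25, -75, -0.1); W3−W1 = (65, -140, -0.3).
Determinant of the coordinate differences = 25·(-140) − 65·(-75) = 1375.
∂h/∂x = [(-0.1)·(-140) − (-0.3)·(-75)] / 1375 = -0.006182
∂h/∂y = [25·(-0.3) − 65·(-0.1)] / 1375 = -0.0007273
Flow = −∇h = (+0.006182 east, +0.0007273 north), which points east.

E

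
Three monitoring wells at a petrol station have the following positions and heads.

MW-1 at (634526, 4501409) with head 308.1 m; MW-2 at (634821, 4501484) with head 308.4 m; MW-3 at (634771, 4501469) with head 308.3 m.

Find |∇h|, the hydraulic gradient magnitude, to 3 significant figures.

Differences from MW-1: to MW-2 (Δx, Δy, Δh) = (295, 75, +0.3); to MW-3 = (245, 60, +0.2).
Solve a·Δx + b·Δy = Δh: det = 295·60 − 245·75 = -675.
∂h/∂x = [(+0.3)·60 − (+0.2)·75] / -675 = -0.004444
∂h/∂y = [295·(+0.2) − 245·(+0.3)] / -675 = +0.02148
|∇h| = √(-0.004444² + 0.02148²) = 0.02193

0.0219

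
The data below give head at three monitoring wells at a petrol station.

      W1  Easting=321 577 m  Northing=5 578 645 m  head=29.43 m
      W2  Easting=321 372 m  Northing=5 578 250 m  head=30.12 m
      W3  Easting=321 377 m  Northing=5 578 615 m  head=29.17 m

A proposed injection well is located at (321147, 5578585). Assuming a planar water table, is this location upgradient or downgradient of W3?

downgradient

With h = a·x + b·y + c and W1 as origin, the differences give:
  (-205)·a + (-395)·b = +0.69
  (-200)·a + (-30)·b = -0.26
Eliminate b (×(-30) and ×(-395), subtract): -72850·a = -123.400 → a = ∂h/∂x = +0.001694
Back-substitute: b = ∂h/∂y = -0.002626.
Head at (321147, 5578585) = 29.43 + (+0.001694)·(-430) + (-0.002626)·(-60) = 28.86 m.
That is lower than the 29.17 m at W3, so the point is downgradient.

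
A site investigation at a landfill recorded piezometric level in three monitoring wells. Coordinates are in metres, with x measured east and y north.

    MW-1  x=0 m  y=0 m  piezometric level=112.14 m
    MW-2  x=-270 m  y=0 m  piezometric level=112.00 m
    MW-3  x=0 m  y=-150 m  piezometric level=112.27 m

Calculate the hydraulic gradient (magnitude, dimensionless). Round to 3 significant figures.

∂h/∂x = (112.00 − 112.14) / (-270 − 0) = +0.0005185
∂h/∂y = (112.27 − 112.14) / (-150 − 0) = -0.0008667
|∇h| = √(0.0005185² + -0.0008667²) = 0.00101

0.00101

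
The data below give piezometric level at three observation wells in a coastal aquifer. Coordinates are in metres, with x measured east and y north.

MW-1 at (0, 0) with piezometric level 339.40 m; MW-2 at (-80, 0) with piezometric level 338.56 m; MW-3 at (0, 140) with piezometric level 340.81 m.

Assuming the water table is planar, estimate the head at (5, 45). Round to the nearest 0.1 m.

339.9 m

∂h/∂x = (338.56 − 339.40) / (-80 − 0) = +0.01050
∂h/∂y = (340.81 − 339.40) / (140 − 0) = +0.01007
h(5, 45) = 339.40 + (+0.01050)·(5) + (+0.01007)·(45) = 339.40 +0.052 +0.453 = 339.906 m.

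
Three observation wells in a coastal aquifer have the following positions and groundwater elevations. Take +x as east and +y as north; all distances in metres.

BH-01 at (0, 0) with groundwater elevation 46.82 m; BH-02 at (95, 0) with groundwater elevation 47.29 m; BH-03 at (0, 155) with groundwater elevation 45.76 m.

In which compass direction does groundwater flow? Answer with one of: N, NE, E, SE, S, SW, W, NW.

NW

∂h/∂x = (47.29 − 46.82) / (95 − 0) = +0.004947
∂h/∂y = (45.76 − 46.82) / (155 − 0) = -0.006839
Flow = −∇h = (-0.004947 east, +0.006839 north), which points northwest.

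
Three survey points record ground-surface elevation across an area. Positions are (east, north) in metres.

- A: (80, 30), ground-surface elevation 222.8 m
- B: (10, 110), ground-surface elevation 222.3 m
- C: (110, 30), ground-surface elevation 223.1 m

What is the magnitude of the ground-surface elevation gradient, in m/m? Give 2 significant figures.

0.010 m/m

With z = a·x + b·y + c and A as origin, the differences give:
  (-70)·a + 80·b = -0.5
  30·a + 0·b = +0.3
Eliminate b (×0 and ×80, subtract): -2400·a = -24.00 → a = ∂z/∂x = +0.010000
Back-substitute: b = ∂z/∂y = +0.002500.
|∇f| = √(0.010000² + 0.002500²) = 0.01031 m/m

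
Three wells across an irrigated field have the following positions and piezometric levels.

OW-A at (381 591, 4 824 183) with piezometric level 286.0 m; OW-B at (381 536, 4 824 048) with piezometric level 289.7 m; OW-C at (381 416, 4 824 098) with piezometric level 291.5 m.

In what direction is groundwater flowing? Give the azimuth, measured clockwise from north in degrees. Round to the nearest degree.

051°

With h = a·x + b·y + c and OW-A as origin, the differences give:
  (-55)·a + (-135)·b = +3.7
  (-175)·a + (-85)·b = +5.5
Eliminate b (×(-85) and ×(-135), subtract): -18950·a = 428.00 → a = ∂h/∂x = -0.02259
Back-substitute: b = ∂h/∂y = -0.01821.
Flow direction (−∇h) has components (+0.02259 E, +0.01821 N).
Azimuth = atan2(E, N) = atan2(+0.02259, +0.01821) = 51.1° ≈ 051°.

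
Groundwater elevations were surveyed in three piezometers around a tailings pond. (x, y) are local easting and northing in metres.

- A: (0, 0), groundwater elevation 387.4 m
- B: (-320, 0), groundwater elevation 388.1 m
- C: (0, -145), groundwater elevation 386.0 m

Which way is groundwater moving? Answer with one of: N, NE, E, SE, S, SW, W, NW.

S

∂h/∂x = (388.1 − 387.4) / (-320 − 0) = -0.002188
∂h/∂y = (386.0 − 387.4) / (-145 − 0) = +0.009655
Flow = −∇h = (+0.002188 east, -0.009655 north), which points south.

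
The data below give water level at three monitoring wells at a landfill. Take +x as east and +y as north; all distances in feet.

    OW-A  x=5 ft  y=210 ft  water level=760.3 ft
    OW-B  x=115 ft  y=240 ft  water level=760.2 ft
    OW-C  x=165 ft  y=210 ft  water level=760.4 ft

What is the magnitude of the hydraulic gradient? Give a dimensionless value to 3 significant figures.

0.00566

Differences from OW-A: to OW-B (Δx, Δy, Δh) = (110, 30, -0.1); to OW-C = (160, 0, +0.1).
Determinant of the coordinate differences = 110·0 − 160·30 = -4800.
∂h/∂x = [(-0.1)·0 − (+0.1)·30] / -4800 = +0.0006250
∂h/∂y = [110·(+0.1) − 160·(-0.1)] / -4800 = -0.005625
|∇h| = √(0.0006250² + -0.005625²) = 0.00566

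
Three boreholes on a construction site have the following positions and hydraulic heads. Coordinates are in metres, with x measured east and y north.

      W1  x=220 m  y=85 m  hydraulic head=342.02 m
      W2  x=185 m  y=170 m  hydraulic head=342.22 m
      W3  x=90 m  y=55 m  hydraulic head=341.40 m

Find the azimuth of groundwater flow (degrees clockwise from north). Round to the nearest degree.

224°

Taking W1 as reference: W2−W1 = (-35, 85, +0.20); W3−W1 = (-130, -30, -0.62).
Solve a·Δx + b·Δy = Δh: det = (-35)·(-30) − (-130)·85 = 12100.
∂h/∂x = [(+0.20)·(-30) − (-0.62)·85] / 12100 = +0.003860
∂h/∂y = [(-35)·(-0.62) − (-130)·(+0.20)] / 12100 = +0.003942
Flow direction (−∇h) has components (-0.003860 E, -0.003942 N).
Azimuth = atan2(E, N) = atan2(-0.003860, -0.003942) = 224.4° ≈ 224°.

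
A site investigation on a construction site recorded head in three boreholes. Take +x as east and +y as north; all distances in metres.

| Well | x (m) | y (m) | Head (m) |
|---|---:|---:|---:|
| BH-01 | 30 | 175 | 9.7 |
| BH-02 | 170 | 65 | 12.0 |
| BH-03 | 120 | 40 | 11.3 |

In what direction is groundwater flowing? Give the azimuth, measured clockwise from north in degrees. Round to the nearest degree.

277°

Three-point gradient (reference BH-01): Δ to BH-02 = (140, -110, +2.3), Δ to BH-03 = (90, -135, +1.6).
∂h/∂x = +0.01494, ∂h/∂y = -0.001889 (det = -9000).
Flow direction (−∇h) has components (-0.01494 E, +0.001889 N).
Azimuth = atan2(E, N) = atan2(-0.01494, +0.001889) = 277.2° ≈ 277°.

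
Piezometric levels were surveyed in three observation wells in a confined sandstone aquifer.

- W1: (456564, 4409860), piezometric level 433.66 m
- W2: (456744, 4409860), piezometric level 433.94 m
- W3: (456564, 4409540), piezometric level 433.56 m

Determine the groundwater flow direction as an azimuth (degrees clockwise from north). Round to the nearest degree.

259°

∂h/∂x = (433.94 − 433.66) / (456744 − 456564) = +0.001556
∂h/∂y = (433.56 − 433.66) / (4409540 − 4409860) = +0.0003125
Flow direction (−∇h) has components (-0.001556 E, -0.0003125 N).
Azimuth = atan2(E, N) = atan2(-0.001556, -0.0003125) = 258.6° ≈ 259°.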